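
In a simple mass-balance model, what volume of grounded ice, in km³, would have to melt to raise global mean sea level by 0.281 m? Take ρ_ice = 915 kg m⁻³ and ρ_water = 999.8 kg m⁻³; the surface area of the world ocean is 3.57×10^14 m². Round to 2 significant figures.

≈ 1.1×10^5 km³

Required water volume = Δh × A = 0.281 m × 3.57×10^14 m² = 1.003×10^14 m³ = 1.003×10^5 km³.
Ice volume = water volume × ρ_w/ρ_ice = 1.003×10^5 × 999.8/915 = 1.1×10^5 km³.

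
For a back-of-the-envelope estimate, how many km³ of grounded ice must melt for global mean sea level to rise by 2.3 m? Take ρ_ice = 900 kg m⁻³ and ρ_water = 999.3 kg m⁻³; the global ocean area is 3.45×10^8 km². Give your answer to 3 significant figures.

≈ 8.81×10^5 km³

Required water volume = Δh × A = 2.3 m × 3.45×10^14 m² = 7.935×10^14 m³ = 7.935×10^5 km³.
Ice volume = water volume × ρ_w/ρ_ice = 7.935×10^5 × 999.3/900 = 8.81×10^5 km³.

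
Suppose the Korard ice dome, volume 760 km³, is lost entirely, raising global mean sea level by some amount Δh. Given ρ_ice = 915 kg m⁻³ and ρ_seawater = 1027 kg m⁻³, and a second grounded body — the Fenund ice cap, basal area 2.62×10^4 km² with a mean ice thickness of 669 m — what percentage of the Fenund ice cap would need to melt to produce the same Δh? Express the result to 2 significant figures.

≈ 4.3 %

Equal sea-level rise means equal mass of meltwater, i.e. equal mass of ice lost.
Ice mass of Korard: 6.954×10^14 kg; ice mass of Fenund: 1.604×10^16 kg.
Fraction required = 6.954×10^14 / 1.604×10^16 = 0.0434 → 4.3 %.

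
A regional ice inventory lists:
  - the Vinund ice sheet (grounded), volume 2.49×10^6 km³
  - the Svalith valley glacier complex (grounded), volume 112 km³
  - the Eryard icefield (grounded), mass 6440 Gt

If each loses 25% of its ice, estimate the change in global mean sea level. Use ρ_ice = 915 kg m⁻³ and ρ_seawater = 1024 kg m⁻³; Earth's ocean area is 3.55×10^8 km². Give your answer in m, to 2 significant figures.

Vinund: 0.25 × 2.49×10^6 km³ × (915/1024) = 5.562×10^5 km³ of water.
Svalith: 0.25 × 112 km³ × (915/1024) = 25.02 km³ of water.
Eryard: 0.25 × 6440 Gt = 1.610×10^15 kg; dividing by ρ_w = 1024 kg m⁻³ gives 1.572×10^12 m³ of water.
Total added water ≈ 5.578×10^14 m³ over 3.55×10^14 m² → Δh = 1.57 m.

≈ 1.6 m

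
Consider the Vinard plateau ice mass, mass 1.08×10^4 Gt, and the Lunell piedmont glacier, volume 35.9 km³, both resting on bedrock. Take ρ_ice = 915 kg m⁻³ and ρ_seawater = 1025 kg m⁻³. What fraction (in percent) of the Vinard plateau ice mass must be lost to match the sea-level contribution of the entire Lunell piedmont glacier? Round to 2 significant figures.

≈ 0.30 %

Equal sea-level rise means equal mass of meltwater, i.e. equal mass of ice lost.
Ice mass of Lunell: 3.285×10^13 kg; ice mass of Vinard: 1.080×10^16 kg.
Fraction required = 3.285×10^13 / 1.080×10^16 = 3.04×10^-3 → 0.30 %.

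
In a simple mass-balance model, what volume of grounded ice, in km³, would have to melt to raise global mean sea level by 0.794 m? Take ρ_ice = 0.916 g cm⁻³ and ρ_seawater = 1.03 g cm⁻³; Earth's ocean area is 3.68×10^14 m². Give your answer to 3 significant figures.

≈ 3.29×10^5 km³

Required water volume = Δh × A = 0.794 m × 3.68×10^14 m² = 2.922×10^14 m³ = 2.922×10^5 km³.
Ice volume = water volume × ρ_w/ρ_ice = 2.922×10^5 × 1030/916 = 3.29×10^5 km³.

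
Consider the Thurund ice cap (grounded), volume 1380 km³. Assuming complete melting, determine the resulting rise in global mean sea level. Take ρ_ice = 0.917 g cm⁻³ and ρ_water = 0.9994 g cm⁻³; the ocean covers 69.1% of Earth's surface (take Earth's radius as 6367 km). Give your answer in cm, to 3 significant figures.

Thurund: 1380 km³ × (917/999.4) = 1266 km³ of water.
Spread over 3.52×10^14 m² of ocean, Δh = 1.266×10^12 / 3.52×10^14 = 3.60×10^-3 m = 0.360 cm.

≈ 0.360 cm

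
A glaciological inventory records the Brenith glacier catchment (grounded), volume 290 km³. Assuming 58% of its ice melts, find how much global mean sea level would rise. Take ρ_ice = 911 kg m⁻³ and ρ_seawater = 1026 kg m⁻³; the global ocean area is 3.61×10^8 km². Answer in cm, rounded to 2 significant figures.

Brenith: 0.58 × 290 km³ × (911/1026) = 149.3 km³ of water.
Spread over 3.61×10^14 m² of ocean, Δh = 1.493×10^11 / 3.61×10^14 = 4.14×10^-4 m = 0.041 cm.

≈ 0.041 cm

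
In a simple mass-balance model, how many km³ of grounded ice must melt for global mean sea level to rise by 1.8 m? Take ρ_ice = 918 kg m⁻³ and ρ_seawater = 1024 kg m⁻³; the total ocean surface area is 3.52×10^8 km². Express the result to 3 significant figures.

Required water volume = Δh × A = 1.8 m × 3.52×10^14 m² = 6.336×10^14 m³ = 6.336×10^5 km³.
Ice volume = water volume × ρ_w/ρ_ice = 6.336×10^5 × 1024/918 = 7.07×10^5 km³.

≈ 7.07×10^5 km³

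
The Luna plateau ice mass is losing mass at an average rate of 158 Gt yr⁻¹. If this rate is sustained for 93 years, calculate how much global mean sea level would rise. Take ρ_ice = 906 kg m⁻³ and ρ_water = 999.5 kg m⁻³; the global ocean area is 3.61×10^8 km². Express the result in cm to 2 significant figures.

≈ 4.1 cm

Total mass lost = 158 Gt/yr × 93 yr = 1.469×10^4 Gt = 1.469×10^16 kg.
ρ_w = 999.5 kg m⁻³, so water volume = 1.469×10^16 / 999.5 = 1.470×10^13 m³.
Δh = 1.470×10^13 / 3.61×10^14 = 0.0407 m = 4.1 cm.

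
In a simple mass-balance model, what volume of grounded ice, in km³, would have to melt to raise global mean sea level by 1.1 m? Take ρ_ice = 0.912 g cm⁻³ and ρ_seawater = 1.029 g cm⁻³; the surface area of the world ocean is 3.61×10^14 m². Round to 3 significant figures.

≈ 4.48×10^5 km³

Required water volume = Δh × A = 1.1 m × 3.61×10^14 m² = 3.971×10^14 m³ = 3.971×10^5 km³.
Ice volume = water volume × ρ_w/ρ_ice = 3.971×10^5 × 1029/912 = 4.48×10^5 km³.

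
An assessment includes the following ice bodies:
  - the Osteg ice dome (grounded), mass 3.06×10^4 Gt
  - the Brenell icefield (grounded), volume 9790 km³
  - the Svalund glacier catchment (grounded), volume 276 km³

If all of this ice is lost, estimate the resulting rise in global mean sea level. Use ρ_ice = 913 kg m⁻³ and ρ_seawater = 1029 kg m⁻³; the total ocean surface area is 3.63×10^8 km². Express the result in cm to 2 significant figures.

Osteg: 3.06×10^4 Gt = 3.060×10^16 kg; dividing by ρ_w = 1029 kg m⁻³ gives 2.974×10^13 m³ of water.
Brenell: 9790 km³ × (913/1029) = 8686 km³ of water.
Svalund: 276 km³ × (913/1029) = 244.9 km³ of water.
Total added water ≈ 3.867×10^13 m³ over 3.63×10^14 m² → Δh = 0.107 m = 11 cm.

≈ 11 cm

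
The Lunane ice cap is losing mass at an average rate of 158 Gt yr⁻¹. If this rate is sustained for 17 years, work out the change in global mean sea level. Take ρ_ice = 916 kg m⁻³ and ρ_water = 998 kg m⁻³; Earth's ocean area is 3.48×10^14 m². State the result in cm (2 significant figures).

Total mass lost = 158 Gt/yr × 17 yr = 2686 Gt = 2.686×10^15 kg.
ρ_w = 998 kg m⁻³, so water volume = 2.686×10^15 / 998 = 2.691×10^12 m³.
Δh = 2.691×10^12 / 3.48×10^14 = 7.73×10^-3 m = 0.77 cm.

≈ 0.77 cm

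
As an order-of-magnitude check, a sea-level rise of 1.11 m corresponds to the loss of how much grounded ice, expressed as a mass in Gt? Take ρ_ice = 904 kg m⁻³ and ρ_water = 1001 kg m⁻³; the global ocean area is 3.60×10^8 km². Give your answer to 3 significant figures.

Required water volume = Δh × A = 1.11 m × 3.60×10^14 m² = 3.996×10^14 m³.
ρ_w = 1001 kg m⁻³, so the mass of water = 3.996×10^14 m³ × 1001 kg m⁻³ = 4.000×10^17 kg = 4.00×10^5 Gt (and the same mass of ice, by conservation).

≈ 4.00×10^5 Gt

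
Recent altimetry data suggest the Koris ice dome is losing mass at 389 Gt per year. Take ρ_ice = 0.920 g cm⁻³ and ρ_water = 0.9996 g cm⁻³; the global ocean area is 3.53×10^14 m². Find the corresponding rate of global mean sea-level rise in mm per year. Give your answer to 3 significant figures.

ρ_w = 0.9996 g cm⁻³ = 999.6 kg m⁻³. Annual water volume added = 389 Gt / ρ_w = 3.890×10^14 kg / 999.6 kg m⁻³ = 3.892×10^11 m³.
Δh per year = 3.892×10^11 / 3.53×10^14 = 1.10×10^-3 m = 1.10 mm.

≈ 1.10 mm/yr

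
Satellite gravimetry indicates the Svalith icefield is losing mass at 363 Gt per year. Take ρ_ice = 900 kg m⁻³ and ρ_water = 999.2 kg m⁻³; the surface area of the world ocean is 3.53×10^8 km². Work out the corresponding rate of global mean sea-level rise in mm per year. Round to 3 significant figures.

ρ_w = 999.2 kg m⁻³. Annual water volume added = 363 Gt / ρ_w = 3.630×10^14 kg / 999.2 kg m⁻³ = 3.633×10^11 m³.
Δh per year = 3.633×10^11 / 3.53×10^14 = 1.03×10^-3 m = 1.03 mm.

≈ 1.03 mm/yr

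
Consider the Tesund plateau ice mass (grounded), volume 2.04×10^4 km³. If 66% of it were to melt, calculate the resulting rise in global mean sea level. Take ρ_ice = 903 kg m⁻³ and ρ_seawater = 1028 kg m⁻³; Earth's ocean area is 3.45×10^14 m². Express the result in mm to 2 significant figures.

≈ 34 mm

Tesund: 0.66 × 2.04×10^4 km³ × (903/1028) = 1.183×10^4 km³ of water.
Spread over 3.45×10^14 m² of ocean, Δh = 1.183×10^13 / 3.45×10^14 = 0.0343 m = 34 mm.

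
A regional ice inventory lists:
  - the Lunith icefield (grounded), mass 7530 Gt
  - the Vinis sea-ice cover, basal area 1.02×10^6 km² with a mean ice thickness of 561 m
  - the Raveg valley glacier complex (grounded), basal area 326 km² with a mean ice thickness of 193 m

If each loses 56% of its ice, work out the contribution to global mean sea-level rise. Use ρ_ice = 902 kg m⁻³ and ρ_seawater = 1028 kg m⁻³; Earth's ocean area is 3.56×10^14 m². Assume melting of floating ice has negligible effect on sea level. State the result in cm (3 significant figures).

Lunith: 0.56 × 7530 Gt = 4.217×10^15 kg; dividing by ρ_w = 1028 kg m⁻³ gives 4.102×10^12 m³ of water.
The Vinis sea-ice cover is floating and already displaces its own weight of water, so its melt adds essentially nothing to sea level.
Raveg: ice volume = 326 km² × 193 m = 62.92 km³; 0.56 × 62.92 × (902/1028) = 30.92 km³ of water.
Total added water ≈ 4.133×10^12 m³ over 3.56×10^14 m² → Δh = 0.0116 m = 1.16 cm.

≈ 1.16 cm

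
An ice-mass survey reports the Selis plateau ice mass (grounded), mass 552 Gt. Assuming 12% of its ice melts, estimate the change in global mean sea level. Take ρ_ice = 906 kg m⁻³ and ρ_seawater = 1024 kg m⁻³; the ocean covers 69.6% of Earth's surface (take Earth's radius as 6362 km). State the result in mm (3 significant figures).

≈ 0.183 mm

Selis: 0.12 × 552 Gt = 6.624×10^13 kg; dividing by ρ_w = 1024 kg m⁻³ gives 6.469×10^10 m³ of water.
Spread over 3.54×10^14 m² of ocean, Δh = 6.469×10^10 / 3.54×10^14 = 1.83×10^-4 m = 0.183 mm.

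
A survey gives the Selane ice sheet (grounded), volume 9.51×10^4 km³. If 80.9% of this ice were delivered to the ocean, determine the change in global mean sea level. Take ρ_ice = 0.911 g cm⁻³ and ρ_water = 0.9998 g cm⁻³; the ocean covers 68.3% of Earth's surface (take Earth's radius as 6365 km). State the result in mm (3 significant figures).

Selane: 0.809 × 9.51×10^4 km³ × (911/999.8) = 7.010×10^4 km³ of water.
Spread over 3.48×10^14 m² of ocean, Δh = 7.010×10^13 / 3.48×10^14 = 0.202 m = 202 mm.

≈ 202 mm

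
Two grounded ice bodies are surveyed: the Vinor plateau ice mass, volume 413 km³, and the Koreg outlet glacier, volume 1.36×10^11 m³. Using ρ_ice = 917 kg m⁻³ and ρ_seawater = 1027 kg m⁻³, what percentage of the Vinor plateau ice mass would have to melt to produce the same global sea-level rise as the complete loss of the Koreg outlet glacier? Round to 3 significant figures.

≈ 32.9 %

Equal sea-level rise means equal mass of meltwater, i.e. equal mass of ice lost.
Ice mass of Koreg: 1.247×10^14 kg; ice mass of Vinor: 3.787×10^14 kg.
Fraction required = 1.247×10^14 / 3.787×10^14 = 0.329 → 32.9 %.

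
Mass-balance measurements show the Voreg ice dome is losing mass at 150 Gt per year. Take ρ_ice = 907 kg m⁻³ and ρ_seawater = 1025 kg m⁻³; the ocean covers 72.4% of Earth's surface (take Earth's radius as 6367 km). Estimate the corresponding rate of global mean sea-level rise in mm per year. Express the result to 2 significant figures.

ρ_w = 1025 kg m⁻³. Annual water volume added = 150 Gt / ρ_w = 1.500×10^14 kg / 1025 kg m⁻³ = 1.463×10^11 m³.
Δh per year = 1.463×10^11 / 3.69×10^14 = 3.97×10^-4 m = 0.40 mm.

≈ 0.40 mm/yr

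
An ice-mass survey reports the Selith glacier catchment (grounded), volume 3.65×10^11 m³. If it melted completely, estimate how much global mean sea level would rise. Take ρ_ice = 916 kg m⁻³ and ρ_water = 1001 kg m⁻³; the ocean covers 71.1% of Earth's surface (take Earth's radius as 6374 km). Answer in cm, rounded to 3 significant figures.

Selith: 3.65×10^11 m³ × (916/1001) = 3.340×10^11 m³ of water.
Spread over 3.63×10^14 m² of ocean, Δh = 3.340×10^11 / 3.63×10^14 = 9.20×10^-4 m = 0.0920 cm.

≈ 0.0920 cm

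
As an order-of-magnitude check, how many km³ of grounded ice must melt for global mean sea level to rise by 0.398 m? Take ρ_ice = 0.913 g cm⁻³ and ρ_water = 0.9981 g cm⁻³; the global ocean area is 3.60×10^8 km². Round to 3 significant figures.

Required water volume = Δh × A = 0.398 m × 3.60×10^14 m² = 1.433×10^14 m³ = 1.433×10^5 km³.
Ice volume = water volume × ρ_w/ρ_ice = 1.433×10^5 × 998.1/913 = 1.57×10^5 km³.

≈ 1.57×10^5 km³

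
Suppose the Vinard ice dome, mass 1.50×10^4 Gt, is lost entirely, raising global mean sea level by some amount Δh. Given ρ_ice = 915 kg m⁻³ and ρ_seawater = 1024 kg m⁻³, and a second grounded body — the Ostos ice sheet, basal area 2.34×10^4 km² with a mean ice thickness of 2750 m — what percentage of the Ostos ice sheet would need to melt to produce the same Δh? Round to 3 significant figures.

Equal sea-level rise means equal mass of meltwater, i.e. equal mass of ice lost.
Ice mass of Vinard: 1.500×10^16 kg; ice mass of Ostos: 5.888×10^16 kg.
Fraction required = 1.500×10^16 / 5.888×10^16 = 0.255 → 25.5 %.

≈ 25.5 %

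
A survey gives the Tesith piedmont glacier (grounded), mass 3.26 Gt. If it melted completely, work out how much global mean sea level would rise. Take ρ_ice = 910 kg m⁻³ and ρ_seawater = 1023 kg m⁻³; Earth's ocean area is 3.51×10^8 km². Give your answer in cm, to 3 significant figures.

≈ 9.08×10^-4 cm

Tesith: 3.26 Gt = 3.260×10^12 kg; dividing by ρ_w = 1023 kg m⁻³ gives 3.187×10^9 m³ of water.
Spread over 3.51×10^14 m² of ocean, Δh = 3.187×10^9 / 3.51×10^14 = 9.08×10^-6 m = 9.08×10^-4 cm.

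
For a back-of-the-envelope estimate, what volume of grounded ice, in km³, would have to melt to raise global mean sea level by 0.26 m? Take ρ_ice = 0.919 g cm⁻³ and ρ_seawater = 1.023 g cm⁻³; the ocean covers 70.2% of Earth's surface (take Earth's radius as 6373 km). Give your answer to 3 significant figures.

Required water volume = Δh × A = 0.26 m × 3.58×10^14 m² = 9.316×10^13 m³ = 9.316×10^4 km³.
Ice volume = water volume × ρ_w/ρ_ice = 9.316×10^4 × 1023/919 = 1.04×10^5 km³.

≈ 1.04×10^5 km³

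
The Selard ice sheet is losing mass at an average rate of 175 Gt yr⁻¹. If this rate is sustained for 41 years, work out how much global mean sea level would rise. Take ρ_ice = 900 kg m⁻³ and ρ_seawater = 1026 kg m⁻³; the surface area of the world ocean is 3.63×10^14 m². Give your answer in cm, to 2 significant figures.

≈ 1.9 cm

Total mass lost = 175 Gt/yr × 41 yr = 7175 Gt = 7.175×10^15 kg.
ρ_w = 1026 kg m⁻³, so water volume = 7.175×10^15 / 1026 = 6.993×10^12 m³.
Δh = 6.993×10^12 / 3.63×10^14 = 0.0193 m = 1.9 cm.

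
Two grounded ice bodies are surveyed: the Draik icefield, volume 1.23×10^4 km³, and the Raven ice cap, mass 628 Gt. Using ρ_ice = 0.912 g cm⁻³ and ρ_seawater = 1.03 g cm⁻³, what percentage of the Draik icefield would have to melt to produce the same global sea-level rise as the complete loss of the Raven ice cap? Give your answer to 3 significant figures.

≈ 5.60 %

Equal sea-level rise means equal mass of meltwater, i.e. equal mass of ice lost.
Ice mass of Raven: 6.280×10^14 kg; ice mass of Draik: 1.122×10^16 kg.
Fraction required = 6.280×10^14 / 1.122×10^16 = 0.0560 → 5.60 %.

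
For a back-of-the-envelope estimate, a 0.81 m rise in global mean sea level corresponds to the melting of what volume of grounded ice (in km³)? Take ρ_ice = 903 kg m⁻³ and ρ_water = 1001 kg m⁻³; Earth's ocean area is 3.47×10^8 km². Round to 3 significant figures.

Required water volume = Δh × A = 0.81 m × 3.47×10^14 m² = 2.811×10^14 m³ = 2.811×10^5 km³.
Ice volume = water volume × ρ_w/ρ_ice = 2.811×10^5 × 1001/903 = 3.12×10^5 km³.

≈ 3.12×10^5 km³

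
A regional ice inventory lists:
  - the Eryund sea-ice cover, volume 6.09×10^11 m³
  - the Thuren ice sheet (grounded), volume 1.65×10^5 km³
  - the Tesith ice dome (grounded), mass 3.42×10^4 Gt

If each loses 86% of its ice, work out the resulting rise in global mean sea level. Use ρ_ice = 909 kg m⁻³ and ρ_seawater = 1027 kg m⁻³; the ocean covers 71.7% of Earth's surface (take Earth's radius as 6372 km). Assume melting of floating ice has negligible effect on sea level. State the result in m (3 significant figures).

The Eryund sea-ice cover is floating and already displaces its own weight of water, so its melt adds essentially nothing to sea level.
Thuren: 0.86 × 1.65×10^5 km³ × (909/1027) = 1.256×10^5 km³ of water.
Tesith: 0.86 × 3.42×10^4 Gt = 2.941×10^16 kg; dividing by ρ_w = 1027 kg m⁻³ gives 2.864×10^13 m³ of water.
Total added water ≈ 1.542×10^14 m³ over 3.66×10^14 m² → Δh = 0.422 m.

≈ 0.422 m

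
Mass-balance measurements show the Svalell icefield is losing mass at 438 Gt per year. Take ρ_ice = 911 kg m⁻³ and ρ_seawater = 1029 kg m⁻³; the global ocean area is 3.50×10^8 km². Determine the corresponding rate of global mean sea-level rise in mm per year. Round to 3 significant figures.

≈ 1.22 mm/yr

ρ_w = 1029 kg m⁻³. Annual water volume added = 438 Gt / ρ_w = 4.380×10^14 kg / 1029 kg m⁻³ = 4.257×10^11 m³.
Δh per year = 4.257×10^11 / 3.50×10^14 = 1.22×10^-3 m = 1.22 mm.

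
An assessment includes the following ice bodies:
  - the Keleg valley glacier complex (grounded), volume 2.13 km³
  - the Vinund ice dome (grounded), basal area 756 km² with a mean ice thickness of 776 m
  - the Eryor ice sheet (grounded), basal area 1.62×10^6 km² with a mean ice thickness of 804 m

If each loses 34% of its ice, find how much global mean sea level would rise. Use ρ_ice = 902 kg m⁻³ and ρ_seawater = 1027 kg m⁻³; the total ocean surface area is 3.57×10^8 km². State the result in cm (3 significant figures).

Keleg: 0.34 × 2.13 km³ × (902/1027) = 0.6361 km³ of water.
Vinund: ice volume = 756 km² × 776 m = 586.7 km³; 0.34 × 586.7 × (902/1027) = 175.2 km³ of water.
Eryor: ice volume = 1.62×10^6 km² × 804 m = 1.302×10^6 km³; 0.34 × 1.302×10^6 × (902/1027) = 3.889×10^5 km³ of water.
Total added water ≈ 3.891×10^14 m³ over 3.57×10^14 m² → Δh = 1.09 m = 109 cm.

≈ 109 cm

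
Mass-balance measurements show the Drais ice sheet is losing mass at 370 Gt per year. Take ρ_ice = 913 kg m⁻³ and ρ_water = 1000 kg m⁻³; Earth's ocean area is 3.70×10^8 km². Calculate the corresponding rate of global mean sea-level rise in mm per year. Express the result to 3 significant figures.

≈ 1.00 mm/yr

ρ_w = 1000 kg m⁻³. Annual water volume added = 370 Gt / ρ_w = 3.700×10^14 kg / 1000 kg m⁻³ = 3.700×10^11 m³.
Δh per year = 3.700×10^11 / 3.70×10^14 = 1.00×10^-3 m = 1.00 mm.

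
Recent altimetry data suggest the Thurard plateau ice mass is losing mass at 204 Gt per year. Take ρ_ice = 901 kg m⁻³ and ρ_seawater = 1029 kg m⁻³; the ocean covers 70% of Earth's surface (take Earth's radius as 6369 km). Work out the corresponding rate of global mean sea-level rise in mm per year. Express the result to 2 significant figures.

ρ_w = 1029 kg m⁻³. Annual water volume added = 204 Gt / ρ_w = 2.040×10^14 kg / 1029 kg m⁻³ = 1.983×10^11 m³.
Δh per year = 1.983×10^11 / 3.57×10^14 = 5.56×10^-4 m = 0.56 mm.

≈ 0.56 mm/yr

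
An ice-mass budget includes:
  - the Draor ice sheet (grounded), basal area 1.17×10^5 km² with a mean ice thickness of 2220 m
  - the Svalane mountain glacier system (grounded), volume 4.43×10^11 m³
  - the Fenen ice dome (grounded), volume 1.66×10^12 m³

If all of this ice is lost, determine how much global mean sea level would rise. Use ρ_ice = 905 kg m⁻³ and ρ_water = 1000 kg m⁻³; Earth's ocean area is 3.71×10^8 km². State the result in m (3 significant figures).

≈ 0.639 m

Draor: ice volume = 1.17×10^5 km² × 2220 m = 2.597×10^5 km³; 2.597×10^5 × (905/1000) = 2.351×10^5 km³ of water.
Svalane: 4.43×10^11 m³ × (905/1000) = 4.009×10^11 m³ of water.
Fenen: 1.66×10^12 m³ × (905/1000) = 1.502×10^12 m³ of water.
Total added water ≈ 2.370×10^14 m³ over 3.71×10^14 m² → Δh = 0.639 m.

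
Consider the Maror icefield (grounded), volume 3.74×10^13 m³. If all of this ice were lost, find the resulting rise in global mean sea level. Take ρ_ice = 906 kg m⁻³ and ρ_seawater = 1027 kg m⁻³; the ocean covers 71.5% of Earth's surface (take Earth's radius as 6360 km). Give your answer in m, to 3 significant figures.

≈ 0.0908 m

Maror: 3.74×10^13 m³ × (906/1027) = 3.299×10^13 m³ of water.
Spread over 3.63×10^14 m² of ocean, Δh = 3.299×10^13 / 3.63×10^14 = 0.0908 m.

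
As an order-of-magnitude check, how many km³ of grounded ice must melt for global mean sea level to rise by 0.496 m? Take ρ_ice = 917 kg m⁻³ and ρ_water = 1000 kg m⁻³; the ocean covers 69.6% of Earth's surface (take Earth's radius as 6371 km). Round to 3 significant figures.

≈ 1.92×10^5 km³

Required water volume = Δh × A = 0.496 m × 3.55×10^14 m² = 1.761×10^14 m³ = 1.761×10^5 km³.
Ice volume = water volume × ρ_w/ρ_ice = 1.761×10^5 × 1000/917 = 1.92×10^5 km³.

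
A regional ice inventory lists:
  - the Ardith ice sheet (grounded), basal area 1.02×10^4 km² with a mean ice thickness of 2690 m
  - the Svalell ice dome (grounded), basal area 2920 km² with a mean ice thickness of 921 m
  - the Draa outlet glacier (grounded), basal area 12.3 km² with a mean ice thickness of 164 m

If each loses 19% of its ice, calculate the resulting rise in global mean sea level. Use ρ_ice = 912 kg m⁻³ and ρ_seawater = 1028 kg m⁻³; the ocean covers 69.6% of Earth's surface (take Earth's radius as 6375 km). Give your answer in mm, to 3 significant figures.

Ardith: ice volume = 1.02×10^4 km² × 2690 m = 2.744×10^4 km³; 0.19 × 2.744×10^4 × (912/1028) = 4625 km³ of water.
Svalell: ice volume = 2920 km² × 921 m = 2689 km³; 0.19 × 2689 × (912/1028) = 453.3 km³ of water.
Draa: ice volume = 12.3 km² × 164 m = 2.017 km³; 0.19 × 2.017 × (912/1028) = 0.3400 km³ of water.
Total added water ≈ 5.079×10^12 m³ over 3.55×10^14 m² → Δh = 0.0143 m = 14.3 mm.

≈ 14.3 mm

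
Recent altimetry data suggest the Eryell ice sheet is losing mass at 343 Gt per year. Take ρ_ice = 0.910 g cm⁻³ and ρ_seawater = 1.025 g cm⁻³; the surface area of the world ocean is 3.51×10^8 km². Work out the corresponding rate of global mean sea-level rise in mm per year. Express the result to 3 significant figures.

≈ 0.953 mm/yr

ρ_w = 1.025 g cm⁻³ = 1025 kg m⁻³. Annual water volume added = 343 Gt / ρ_w = 3.430×10^14 kg / 1025 kg m⁻³ = 3.346×10^11 m³.
Δh per year = 3.346×10^11 / 3.51×10^14 = 9.53×10^-4 m = 0.953 mm.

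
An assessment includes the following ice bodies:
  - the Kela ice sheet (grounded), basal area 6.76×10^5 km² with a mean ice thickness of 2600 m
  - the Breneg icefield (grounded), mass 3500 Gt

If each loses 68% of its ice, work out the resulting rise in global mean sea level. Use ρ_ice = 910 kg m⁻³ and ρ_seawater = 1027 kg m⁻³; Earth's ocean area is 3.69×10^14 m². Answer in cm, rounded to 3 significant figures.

Kela: ice volume = 6.76×10^5 km² × 2600 m = 1.758×10^6 km³; 0.68 × 1.758×10^6 × (910/1027) = 1.059×10^6 km³ of water.
Breneg: 0.68 × 3500 Gt = 2.380×10^15 kg; dividing by ρ_w = 1027 kg m⁻³ gives 2.317×10^12 m³ of water.
Total added water ≈ 1.061×10^15 m³ over 3.69×10^14 m² → Δh = 2.88 m = 288 cm.

≈ 288 cm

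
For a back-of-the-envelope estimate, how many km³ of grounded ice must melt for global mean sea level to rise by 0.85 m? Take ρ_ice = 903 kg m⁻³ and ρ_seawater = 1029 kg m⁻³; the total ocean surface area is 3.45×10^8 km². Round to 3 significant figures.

≈ 3.34×10^5 km³

Required water volume = Δh × A = 0.85 m × 3.45×10^14 m² = 2.932×10^14 m³ = 2.932×10^5 km³.
Ice volume = water volume × ρ_w/ρ_ice = 2.932×10^5 × 1029/903 = 3.34×10^5 km³.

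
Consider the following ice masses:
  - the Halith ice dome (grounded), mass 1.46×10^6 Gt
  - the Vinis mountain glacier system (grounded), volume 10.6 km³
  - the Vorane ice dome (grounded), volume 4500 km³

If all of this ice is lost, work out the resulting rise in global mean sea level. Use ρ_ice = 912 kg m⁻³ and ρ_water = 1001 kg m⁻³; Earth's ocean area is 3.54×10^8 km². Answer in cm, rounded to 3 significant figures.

Halith: 1.46×10^6 Gt = 1.460×10^18 kg; dividing by ρ_w = 1001 kg m⁻³ gives 1.459×10^15 m³ of water.
Vinis: 10.6 km³ × (912/1001) = 9.658 km³ of water.
Vorane: 4500 km³ × (912/1001) = 4100 km³ of water.
Total added water ≈ 1.463×10^15 m³ over 3.54×10^14 m² → Δh = 4.13 m = 413 cm.

≈ 413 cm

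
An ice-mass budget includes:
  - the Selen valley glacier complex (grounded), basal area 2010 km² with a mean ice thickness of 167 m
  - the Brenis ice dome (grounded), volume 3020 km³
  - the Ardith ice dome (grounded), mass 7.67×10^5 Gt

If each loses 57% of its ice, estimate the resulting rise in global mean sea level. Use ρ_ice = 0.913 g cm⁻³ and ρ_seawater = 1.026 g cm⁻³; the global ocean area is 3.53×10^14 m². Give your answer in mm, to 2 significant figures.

≈ 1200 mm

Selen: ice volume = 2010 km² × 167 m = 335.7 km³; 0.57 × 335.7 × (913/1026) = 170.3 km³ of water.
Brenis: 0.57 × 3020 km³ × (913/1026) = 1532 km³ of water.
Ardith: 0.57 × 7.67×10^5 Gt = 4.372×10^17 kg; dividing by ρ_w = 1.026 g cm⁻³ = 1026 kg m⁻³ gives 4.261×10^14 m³ of water.
Total added water ≈ 4.278×10^14 m³ over 3.53×10^14 m² → Δh = 1.21 m = 1200 mm.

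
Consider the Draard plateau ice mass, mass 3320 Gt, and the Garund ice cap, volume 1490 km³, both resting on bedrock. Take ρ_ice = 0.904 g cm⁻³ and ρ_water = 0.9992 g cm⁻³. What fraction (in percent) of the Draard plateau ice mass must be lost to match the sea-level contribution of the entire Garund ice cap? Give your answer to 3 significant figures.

≈ 40.6 %

Equal sea-level rise means equal mass of meltwater, i.e. equal mass of ice lost.
Ice mass of Garund: 1.347×10^15 kg; ice mass of Draard: 3.320×10^15 kg.
Fraction required = 1.347×10^15 / 3.320×10^15 = 0.406 → 40.6 %.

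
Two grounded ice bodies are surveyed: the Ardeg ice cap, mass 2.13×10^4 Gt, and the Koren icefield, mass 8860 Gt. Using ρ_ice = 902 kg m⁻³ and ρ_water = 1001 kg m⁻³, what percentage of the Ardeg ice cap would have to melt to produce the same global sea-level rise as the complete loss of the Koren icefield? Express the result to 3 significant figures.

Equal sea-level rise means equal mass of meltwater, i.e. equal mass of ice lost.
Ice mass of Koren: 8.860×10^15 kg; ice mass of Ardeg: 2.130×10^16 kg.
Fraction required = 8.860×10^15 / 2.130×10^16 = 0.416 → 41.6 %.

≈ 41.6 %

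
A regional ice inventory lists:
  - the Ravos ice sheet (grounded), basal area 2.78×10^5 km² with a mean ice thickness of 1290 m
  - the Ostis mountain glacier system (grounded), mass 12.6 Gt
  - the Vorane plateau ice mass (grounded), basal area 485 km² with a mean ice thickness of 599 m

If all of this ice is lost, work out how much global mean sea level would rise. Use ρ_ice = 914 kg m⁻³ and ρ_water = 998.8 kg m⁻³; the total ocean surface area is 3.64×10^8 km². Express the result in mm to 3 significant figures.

≈ 902 mm

Ravos: ice volume = 2.78×10^5 km² × 1290 m = 3.586×10^5 km³; 3.586×10^5 × (914/998.8) = 3.282×10^5 km³ of water.
Ostis: 12.6 Gt = 1.260×10^13 kg; dividing by ρ_w = 998.8 kg m⁻³ gives 1.262×10^10 m³ of water.
Vorane: ice volume = 485 km² × 599 m = 290.5 km³; 290.5 × (914/998.8) = 265.8 km³ of water.
Total added water ≈ 3.285×10^14 m³ over 3.64×10^14 m² → Δh = 0.902 m = 902 mm.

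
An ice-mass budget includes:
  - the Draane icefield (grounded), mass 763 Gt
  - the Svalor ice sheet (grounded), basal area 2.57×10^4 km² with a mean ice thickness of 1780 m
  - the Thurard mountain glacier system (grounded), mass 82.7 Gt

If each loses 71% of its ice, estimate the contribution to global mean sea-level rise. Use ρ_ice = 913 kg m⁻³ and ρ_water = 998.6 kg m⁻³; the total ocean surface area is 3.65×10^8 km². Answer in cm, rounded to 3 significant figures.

≈ 8.30 cm

Draane: 0.71 × 763 Gt = 5.417×10^14 kg; dividing by ρ_w = 998.6 kg m⁻³ gives 5.425×10^11 m³ of water.
Svalor: ice volume = 2.57×10^4 km² × 1780 m = 4.575×10^4 km³; 0.71 × 4.575×10^4 × (913/998.6) = 2.970×10^4 km³ of water.
Thurard: 0.71 × 82.7 Gt = 5.872×10^13 kg; dividing by ρ_w = 998.6 kg m⁻³ gives 5.880×10^10 m³ of water.
Total added water ≈ 3.030×10^13 m³ over 3.65×10^14 m² → Δh = 0.0830 m = 8.30 cm.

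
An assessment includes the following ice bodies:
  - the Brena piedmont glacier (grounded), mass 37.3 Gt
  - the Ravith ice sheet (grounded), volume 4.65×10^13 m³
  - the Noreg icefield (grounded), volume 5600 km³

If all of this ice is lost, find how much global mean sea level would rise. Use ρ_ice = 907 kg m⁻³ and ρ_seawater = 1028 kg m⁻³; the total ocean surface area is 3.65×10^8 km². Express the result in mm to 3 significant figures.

Brena: 37.3 Gt = 3.730×10^13 kg; dividing by ρ_w = 1028 kg m⁻³ gives 3.628×10^10 m³ of water.
Ravith: 4.65×10^13 m³ × (907/1028) = 4.103×10^13 m³ of water.
Noreg: 5600 km³ × (907/1028) = 4941 km³ of water.
Total added water ≈ 4.600×10^13 m³ over 3.65×10^14 m² → Δh = 0.126 m = 126 mm.

≈ 126 mm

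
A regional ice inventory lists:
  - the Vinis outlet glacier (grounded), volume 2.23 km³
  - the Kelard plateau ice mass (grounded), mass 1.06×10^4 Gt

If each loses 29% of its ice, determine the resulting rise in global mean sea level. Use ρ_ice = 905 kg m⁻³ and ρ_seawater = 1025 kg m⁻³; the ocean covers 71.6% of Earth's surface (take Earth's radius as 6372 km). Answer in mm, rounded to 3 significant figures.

≈ 8.21 mm

Vinis: 0.29 × 2.23 km³ × (905/1025) = 0.5710 km³ of water.
Kelard: 0.29 × 1.06×10^4 Gt = 3.074×10^15 kg; dividing by ρ_w = 1025 kg m⁻³ gives 2.999×10^12 m³ of water.
Total added water ≈ 3.000×10^12 m³ over 3.65×10^14 m² → Δh = 8.21×10^-3 m = 8.21 mm.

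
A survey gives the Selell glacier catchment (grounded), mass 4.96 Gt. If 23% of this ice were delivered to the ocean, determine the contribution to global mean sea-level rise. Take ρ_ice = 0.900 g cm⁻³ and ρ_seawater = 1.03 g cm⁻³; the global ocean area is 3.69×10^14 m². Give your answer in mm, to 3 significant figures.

Selell: 0.23 × 4.96 Gt = 1.141×10^12 kg; dividing by ρ_w = 1.03 g cm⁻³ = 1030 kg m⁻³ gives 1.108×10^9 m³ of water.
Spread over 3.69×10^14 m² of ocean, Δh = 1.108×10^9 / 3.69×10^14 = 3.00×10^-6 m = 3.00×10^-3 mm.

≈ 3.00×10^-3 mm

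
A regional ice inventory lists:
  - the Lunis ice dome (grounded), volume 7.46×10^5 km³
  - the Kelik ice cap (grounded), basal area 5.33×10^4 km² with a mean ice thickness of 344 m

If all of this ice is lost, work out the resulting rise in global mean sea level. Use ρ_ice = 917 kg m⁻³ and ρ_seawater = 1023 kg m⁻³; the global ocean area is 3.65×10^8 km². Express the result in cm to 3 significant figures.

≈ 188 cm

Lunis: 7.46×10^5 km³ × (917/1023) = 6.687×10^5 km³ of water.
Kelik: ice volume = 5.33×10^4 km² × 344 m = 1.834×10^4 km³; 1.834×10^4 × (917/1023) = 1.644×10^4 km³ of water.
Total added water ≈ 6.851×10^14 m³ over 3.65×10^14 m² → Δh = 1.88 m = 188 cm.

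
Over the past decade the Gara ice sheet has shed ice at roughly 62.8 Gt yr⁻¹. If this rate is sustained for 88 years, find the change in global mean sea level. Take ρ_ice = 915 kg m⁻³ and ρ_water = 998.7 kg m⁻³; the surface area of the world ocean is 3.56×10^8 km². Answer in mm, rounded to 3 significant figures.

Total mass lost = 62.8 Gt/yr × 88 yr = 5526 Gt = 5.526×10^15 kg.
ρ_w = 998.7 kg m⁻³, so water volume = 5.526×10^15 / 998.7 = 5.534×10^12 m³.
Δh = 5.534×10^12 / 3.56×10^14 = 0.0155 m = 15.5 mm.

≈ 15.5 mm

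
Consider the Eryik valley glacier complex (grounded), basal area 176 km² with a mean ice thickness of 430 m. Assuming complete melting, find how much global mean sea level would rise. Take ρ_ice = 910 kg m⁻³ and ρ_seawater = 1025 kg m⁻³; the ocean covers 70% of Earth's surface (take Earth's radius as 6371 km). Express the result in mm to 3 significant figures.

≈ 0.188 mm

Eryik: ice volume = 176 km² × 430 m = 75.68 km³; 75.68 × (910/1025) = 67.19 km³ of water.
Spread over 3.57×10^14 m² of ocean, Δh = 6.719×10^10 / 3.57×10^14 = 1.88×10^-4 m = 0.188 mm.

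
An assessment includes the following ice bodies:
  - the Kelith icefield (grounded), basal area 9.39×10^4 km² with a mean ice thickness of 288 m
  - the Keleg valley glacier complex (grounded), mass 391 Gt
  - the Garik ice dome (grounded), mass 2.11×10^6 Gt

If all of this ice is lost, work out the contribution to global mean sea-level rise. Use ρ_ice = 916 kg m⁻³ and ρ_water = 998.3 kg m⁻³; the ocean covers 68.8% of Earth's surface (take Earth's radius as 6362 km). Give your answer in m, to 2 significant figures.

≈ 6.1 m

Kelith: ice volume = 9.39×10^4 km² × 288 m = 2.704×10^4 km³; 2.704×10^4 × (916/998.3) = 2.481×10^4 km³ of water.
Keleg: 391 Gt = 3.910×10^14 kg; dividing by ρ_w = 998.3 kg m⁻³ gives 3.917×10^11 m³ of water.
Garik: 2.11×10^6 Gt = 2.110×10^18 kg; dividing by ρ_w = 998.3 kg m⁻³ gives 2.114×10^15 m³ of water.
Total added water ≈ 2.139×10^15 m³ over 3.50×10^14 m² → Δh = 6.11 m.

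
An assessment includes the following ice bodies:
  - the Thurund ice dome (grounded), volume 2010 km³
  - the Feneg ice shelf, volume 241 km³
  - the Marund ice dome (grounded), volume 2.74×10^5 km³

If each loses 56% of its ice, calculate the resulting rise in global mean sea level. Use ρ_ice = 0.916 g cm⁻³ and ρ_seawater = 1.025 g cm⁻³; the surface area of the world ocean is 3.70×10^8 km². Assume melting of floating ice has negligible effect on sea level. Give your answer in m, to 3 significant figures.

Thurund: 0.56 × 2010 km³ × (916/1025) = 1006 km³ of water.
The Feneg ice shelf is floating and already displaces its own weight of water, so its melt adds essentially nothing to sea level.
Marund: 0.56 × 2.74×10^5 km³ × (916/1025) = 1.371×10^5 km³ of water.
Total added water ≈ 1.381×10^14 m³ over 3.70×10^14 m² → Δh = 0.373 m.

≈ 0.373 m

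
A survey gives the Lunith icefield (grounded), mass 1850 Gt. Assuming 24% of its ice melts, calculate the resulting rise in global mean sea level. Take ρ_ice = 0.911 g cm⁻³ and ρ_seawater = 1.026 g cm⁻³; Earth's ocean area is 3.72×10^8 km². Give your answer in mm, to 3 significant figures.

Lunith: 0.24 × 1850 Gt = 4.440×10^14 kg; dividing by ρ_w = 1.026 g cm⁻³ = 1026 kg m⁻³ gives 4.327×10^11 m³ of water.
Spread over 3.72×10^14 m² of ocean, Δh = 4.327×10^11 / 3.72×10^14 = 1.16×10^-3 m = 1.16 mm.

≈ 1.16 mm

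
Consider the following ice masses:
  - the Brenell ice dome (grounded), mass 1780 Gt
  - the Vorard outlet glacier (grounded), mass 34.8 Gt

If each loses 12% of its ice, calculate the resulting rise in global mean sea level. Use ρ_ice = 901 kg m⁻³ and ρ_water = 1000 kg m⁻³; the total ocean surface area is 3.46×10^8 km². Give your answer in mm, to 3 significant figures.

Brenell: 0.12 × 1780 Gt = 2.136×10^14 kg; dividing by ρ_w = 1000 kg m⁻³ gives 2.136×10^11 m³ of water.
Vorard: 0.12 × 34.8 Gt = 4.176×10^12 kg; dividing by ρ_w = 1000 kg m⁻³ gives 4.176×10^9 m³ of water.
Total added water ≈ 2.178×10^11 m³ over 3.46×10^14 m² → Δh = 6.29×10^-4 m = 0.629 mm.

≈ 0.629 mm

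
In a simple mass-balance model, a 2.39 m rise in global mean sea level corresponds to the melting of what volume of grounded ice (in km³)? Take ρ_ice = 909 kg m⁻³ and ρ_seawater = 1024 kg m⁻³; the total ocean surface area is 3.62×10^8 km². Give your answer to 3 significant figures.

Required water volume = Δh × A = 2.39 m × 3.62×10^14 m² = 8.652×10^14 m³ = 8.652×10^5 km³.
Ice volume = water volume × ρ_w/ρ_ice = 8.652×10^5 × 1024/909 = 9.75×10^5 km³.

≈ 9.75×10^5 km³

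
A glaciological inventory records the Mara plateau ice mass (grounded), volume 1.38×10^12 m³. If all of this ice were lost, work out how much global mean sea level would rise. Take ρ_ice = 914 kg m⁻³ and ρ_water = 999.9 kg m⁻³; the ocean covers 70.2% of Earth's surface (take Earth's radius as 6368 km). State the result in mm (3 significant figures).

≈ 3.53 mm

Mara: 1.38×10^12 m³ × (914/999.9) = 1.261×10^12 m³ of water.
Spread over 3.58×10^14 m² of ocean, Δh = 1.261×10^12 / 3.58×10^14 = 3.53×10^-3 m = 3.53 mm.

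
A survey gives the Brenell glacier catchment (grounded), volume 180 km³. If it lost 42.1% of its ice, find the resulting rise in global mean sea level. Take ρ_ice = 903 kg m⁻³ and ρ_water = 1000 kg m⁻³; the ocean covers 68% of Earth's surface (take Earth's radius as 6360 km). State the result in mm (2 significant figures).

Brenell: 0.421 × 180 km³ × (903/1000) = 68.43 km³ of water.
Spread over 3.46×10^14 m² of ocean, Δh = 6.843×10^10 / 3.46×10^14 = 1.98×10^-4 m = 0.20 mm.

≈ 0.20 mm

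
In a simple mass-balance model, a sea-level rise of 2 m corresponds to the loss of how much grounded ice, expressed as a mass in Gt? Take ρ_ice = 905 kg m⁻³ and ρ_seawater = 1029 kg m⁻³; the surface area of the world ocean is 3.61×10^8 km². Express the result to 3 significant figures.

Required water volume = Δh × A = 2 m × 3.61×10^14 m² = 7.220×10^14 m³.
ρ_w = 1029 kg m⁻³, so the mass of water = 7.220×10^14 m³ × 1029 kg m⁻³ = 7.429×10^17 kg = 7.43×10^5 Gt (and the same mass of ice, by conservation).

≈ 7.43×10^5 Gt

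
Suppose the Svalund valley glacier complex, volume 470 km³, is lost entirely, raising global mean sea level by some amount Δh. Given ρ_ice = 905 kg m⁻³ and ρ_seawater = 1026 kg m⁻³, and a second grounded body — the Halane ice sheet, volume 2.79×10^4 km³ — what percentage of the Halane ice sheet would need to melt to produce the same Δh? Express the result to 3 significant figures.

≈ 1.68 %

Equal sea-level rise means equal mass of meltwater, i.e. equal mass of ice lost.
Ice mass of Svalund: 4.254×10^14 kg; ice mass of Halane: 2.525×10^16 kg.
Fraction required = 4.254×10^14 / 2.525×10^16 = 0.0168 → 1.68 %.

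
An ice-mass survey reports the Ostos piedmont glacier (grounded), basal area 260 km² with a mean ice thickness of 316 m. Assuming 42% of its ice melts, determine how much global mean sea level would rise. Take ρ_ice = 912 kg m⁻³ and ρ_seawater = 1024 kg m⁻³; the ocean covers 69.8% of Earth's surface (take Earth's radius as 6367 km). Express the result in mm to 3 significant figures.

≈ 0.0864 mm

Ostos: ice volume = 260 km² × 316 m = 82.16 km³; 0.42 × 82.16 × (912/1024) = 30.73 km³ of water.
Spread over 3.56×10^14 m² of ocean, Δh = 3.073×10^10 / 3.56×10^14 = 8.64×10^-5 m = 0.0864 mm.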